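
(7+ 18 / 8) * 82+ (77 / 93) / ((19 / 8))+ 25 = 2770121 / 3534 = 783.85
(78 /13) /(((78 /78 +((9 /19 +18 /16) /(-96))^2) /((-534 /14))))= -37900910592 /165655399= -228.79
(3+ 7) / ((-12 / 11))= -55 / 6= -9.17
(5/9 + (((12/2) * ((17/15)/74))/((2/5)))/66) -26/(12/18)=-563237/14652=-38.44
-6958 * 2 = -13916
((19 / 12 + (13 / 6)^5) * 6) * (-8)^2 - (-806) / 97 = 148904026 / 7857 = 18951.77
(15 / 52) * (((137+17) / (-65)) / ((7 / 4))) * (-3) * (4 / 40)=99 / 845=0.12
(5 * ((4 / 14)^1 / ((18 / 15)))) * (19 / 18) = 475 / 378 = 1.26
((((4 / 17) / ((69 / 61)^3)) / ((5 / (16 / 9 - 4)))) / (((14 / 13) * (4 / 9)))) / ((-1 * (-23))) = -5901506 / 899129133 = -0.01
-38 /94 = -19 /47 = -0.40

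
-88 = -88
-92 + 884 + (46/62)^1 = 24575/31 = 792.74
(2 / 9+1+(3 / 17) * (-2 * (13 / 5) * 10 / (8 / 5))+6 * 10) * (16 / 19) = 135832 / 2907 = 46.73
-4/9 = -0.44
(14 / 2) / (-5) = -7 / 5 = -1.40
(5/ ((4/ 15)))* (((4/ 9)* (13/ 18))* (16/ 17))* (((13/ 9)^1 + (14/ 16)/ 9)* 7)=84175/ 1377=61.13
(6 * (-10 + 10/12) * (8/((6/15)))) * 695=-764500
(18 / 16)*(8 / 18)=1 / 2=0.50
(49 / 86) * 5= 245 / 86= 2.85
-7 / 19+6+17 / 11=1500 / 209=7.18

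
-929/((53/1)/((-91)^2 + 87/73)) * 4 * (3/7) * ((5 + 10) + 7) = -148281777600/27083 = -5475086.87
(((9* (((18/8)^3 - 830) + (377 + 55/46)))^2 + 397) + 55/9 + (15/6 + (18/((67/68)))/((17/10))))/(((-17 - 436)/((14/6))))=-143697491030680909/1775629651968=-80927.63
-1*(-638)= 638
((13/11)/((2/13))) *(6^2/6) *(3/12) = 507/44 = 11.52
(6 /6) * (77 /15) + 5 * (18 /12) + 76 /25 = 2351 /150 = 15.67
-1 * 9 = -9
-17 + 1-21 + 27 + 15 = 5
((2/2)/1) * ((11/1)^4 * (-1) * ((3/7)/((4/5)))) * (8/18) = -73205/21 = -3485.95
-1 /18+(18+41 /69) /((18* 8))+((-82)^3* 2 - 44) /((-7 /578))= 91058120.07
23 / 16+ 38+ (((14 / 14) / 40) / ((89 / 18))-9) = 216751 / 7120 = 30.44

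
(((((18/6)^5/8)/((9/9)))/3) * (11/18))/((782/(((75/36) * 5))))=4125/50048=0.08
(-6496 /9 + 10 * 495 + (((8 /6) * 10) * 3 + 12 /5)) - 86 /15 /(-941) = 180839756 /42345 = 4270.63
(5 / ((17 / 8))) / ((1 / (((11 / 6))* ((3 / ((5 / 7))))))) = 308 / 17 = 18.12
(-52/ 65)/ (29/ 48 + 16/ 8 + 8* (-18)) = 192/ 33935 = 0.01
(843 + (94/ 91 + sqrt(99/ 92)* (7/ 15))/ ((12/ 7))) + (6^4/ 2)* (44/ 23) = 49* sqrt(253)/ 2760 + 3737359/ 1794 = 2083.54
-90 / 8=-45 / 4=-11.25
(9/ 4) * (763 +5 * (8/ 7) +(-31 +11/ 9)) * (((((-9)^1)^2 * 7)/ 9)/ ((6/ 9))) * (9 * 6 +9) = 9898331.62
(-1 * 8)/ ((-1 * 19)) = 8/ 19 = 0.42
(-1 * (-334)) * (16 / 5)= 1068.80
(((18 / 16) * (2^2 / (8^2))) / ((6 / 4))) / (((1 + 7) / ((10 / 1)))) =15 / 256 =0.06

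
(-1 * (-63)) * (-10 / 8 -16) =-4347 / 4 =-1086.75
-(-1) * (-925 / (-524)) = 925 / 524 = 1.77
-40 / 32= -5 / 4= -1.25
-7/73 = -0.10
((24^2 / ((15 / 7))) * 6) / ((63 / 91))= 11648 / 5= 2329.60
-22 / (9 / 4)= -88 / 9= -9.78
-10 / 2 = -5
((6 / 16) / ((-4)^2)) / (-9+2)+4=3581 / 896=4.00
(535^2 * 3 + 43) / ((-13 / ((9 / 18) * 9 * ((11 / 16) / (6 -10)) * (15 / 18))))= 70844235 / 1664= 42574.66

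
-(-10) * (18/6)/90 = 1/3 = 0.33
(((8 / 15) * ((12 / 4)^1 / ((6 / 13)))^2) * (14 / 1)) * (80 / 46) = 37856 / 69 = 548.64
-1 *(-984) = 984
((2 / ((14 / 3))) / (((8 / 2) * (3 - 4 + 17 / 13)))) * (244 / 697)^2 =0.04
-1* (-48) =48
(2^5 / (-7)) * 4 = -128 / 7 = -18.29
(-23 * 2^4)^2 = 135424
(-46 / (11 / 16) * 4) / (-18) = 1472 / 99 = 14.87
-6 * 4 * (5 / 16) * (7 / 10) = -21 / 4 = -5.25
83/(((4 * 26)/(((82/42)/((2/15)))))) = 17015/1456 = 11.69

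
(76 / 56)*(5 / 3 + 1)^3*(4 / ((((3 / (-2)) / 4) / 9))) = -155648 / 63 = -2470.60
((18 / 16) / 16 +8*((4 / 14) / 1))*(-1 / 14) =-2111 / 12544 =-0.17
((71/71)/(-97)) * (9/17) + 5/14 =8119/23086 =0.35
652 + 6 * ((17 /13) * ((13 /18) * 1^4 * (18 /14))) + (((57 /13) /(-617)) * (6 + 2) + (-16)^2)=51387355 /56147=915.23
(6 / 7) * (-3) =-18 / 7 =-2.57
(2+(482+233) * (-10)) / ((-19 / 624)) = 234755.37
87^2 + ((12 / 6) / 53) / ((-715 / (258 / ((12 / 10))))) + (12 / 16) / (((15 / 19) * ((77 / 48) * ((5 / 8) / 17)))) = 10060303387 / 1326325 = 7585.10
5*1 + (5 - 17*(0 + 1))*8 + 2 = -89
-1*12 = -12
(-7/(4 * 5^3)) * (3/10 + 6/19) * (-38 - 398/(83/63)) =2.93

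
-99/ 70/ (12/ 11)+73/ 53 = 1201/ 14840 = 0.08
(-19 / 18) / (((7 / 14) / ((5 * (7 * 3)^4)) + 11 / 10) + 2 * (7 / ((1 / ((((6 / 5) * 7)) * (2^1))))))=-2052855 / 459558604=-0.00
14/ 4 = 7/ 2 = 3.50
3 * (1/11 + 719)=23730/11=2157.27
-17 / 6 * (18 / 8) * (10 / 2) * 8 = -255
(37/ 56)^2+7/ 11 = 37011/ 34496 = 1.07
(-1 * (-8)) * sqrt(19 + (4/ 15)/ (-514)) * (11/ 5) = 88 * sqrt(282351765)/ 19275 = 76.72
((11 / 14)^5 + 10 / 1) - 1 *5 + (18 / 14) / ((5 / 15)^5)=170881755 / 537824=317.73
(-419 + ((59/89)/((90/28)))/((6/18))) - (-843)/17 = -8369758/22695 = -368.79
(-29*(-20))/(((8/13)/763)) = 1438255/2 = 719127.50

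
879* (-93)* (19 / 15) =-517731 / 5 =-103546.20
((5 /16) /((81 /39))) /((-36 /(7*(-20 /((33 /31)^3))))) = 67774525 /139723056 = 0.49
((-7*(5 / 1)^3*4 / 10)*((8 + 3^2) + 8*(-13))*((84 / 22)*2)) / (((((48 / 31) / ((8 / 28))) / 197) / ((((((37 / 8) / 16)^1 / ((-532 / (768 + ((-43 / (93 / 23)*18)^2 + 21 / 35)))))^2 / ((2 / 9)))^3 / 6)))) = 360484476140388762810416894110972678962323975168371132921716233697 / 39810981881848009293305438341160388409142804480000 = 9054900409395660.52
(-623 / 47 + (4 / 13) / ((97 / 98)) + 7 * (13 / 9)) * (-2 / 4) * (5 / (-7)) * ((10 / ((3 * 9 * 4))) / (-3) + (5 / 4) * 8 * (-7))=6123520475 / 86411286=70.86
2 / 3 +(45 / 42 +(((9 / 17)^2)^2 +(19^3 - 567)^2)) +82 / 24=277748969873413 / 7015764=39589269.23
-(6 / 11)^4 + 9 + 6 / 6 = 145114 / 14641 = 9.91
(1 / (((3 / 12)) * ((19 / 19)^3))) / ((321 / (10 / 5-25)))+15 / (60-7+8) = -797 / 19581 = -0.04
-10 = -10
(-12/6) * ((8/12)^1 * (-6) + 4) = 0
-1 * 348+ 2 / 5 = -1738 / 5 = -347.60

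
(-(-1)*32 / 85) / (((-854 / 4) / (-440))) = 0.78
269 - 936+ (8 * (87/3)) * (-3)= -1363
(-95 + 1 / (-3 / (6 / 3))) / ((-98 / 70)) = 68.33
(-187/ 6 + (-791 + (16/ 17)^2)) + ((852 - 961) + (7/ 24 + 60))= -2011415/ 2312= -869.99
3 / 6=1 / 2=0.50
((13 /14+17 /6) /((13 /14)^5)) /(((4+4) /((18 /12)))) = 1.02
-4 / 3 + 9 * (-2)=-58 / 3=-19.33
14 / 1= 14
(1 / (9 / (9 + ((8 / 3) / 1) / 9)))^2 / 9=63001 / 531441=0.12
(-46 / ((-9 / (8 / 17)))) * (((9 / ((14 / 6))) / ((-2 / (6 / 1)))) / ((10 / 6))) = -9936 / 595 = -16.70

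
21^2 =441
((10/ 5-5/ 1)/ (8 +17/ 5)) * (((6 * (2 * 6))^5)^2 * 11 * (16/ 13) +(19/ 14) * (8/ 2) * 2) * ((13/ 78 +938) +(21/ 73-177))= -3845861645229884811169627630/ 378651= -10156744984774594048793.29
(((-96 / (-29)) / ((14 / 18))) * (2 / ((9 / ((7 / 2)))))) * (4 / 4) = 96 / 29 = 3.31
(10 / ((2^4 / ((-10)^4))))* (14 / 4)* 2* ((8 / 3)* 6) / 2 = 350000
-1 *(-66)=66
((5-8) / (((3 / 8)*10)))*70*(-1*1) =56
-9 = -9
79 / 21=3.76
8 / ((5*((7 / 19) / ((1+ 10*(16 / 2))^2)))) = 997272 / 35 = 28493.49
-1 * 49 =-49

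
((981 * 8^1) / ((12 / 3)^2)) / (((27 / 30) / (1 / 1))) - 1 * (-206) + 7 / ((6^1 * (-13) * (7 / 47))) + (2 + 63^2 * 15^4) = 15672647437 / 78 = 200931377.40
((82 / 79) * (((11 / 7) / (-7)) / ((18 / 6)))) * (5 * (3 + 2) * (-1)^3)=22550 / 11613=1.94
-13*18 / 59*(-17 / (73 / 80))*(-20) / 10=-636480 / 4307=-147.78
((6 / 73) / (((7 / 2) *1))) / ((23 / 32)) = 384 / 11753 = 0.03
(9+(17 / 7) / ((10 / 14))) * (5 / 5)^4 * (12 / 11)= 744 / 55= 13.53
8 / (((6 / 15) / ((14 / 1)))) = 280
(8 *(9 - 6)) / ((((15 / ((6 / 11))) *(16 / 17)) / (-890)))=-9078 / 11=-825.27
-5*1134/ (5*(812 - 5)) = -378/ 269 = -1.41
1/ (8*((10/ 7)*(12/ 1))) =7/ 960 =0.01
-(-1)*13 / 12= 13 / 12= 1.08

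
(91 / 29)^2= 8281 / 841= 9.85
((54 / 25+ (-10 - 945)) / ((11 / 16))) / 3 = -381136 / 825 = -461.98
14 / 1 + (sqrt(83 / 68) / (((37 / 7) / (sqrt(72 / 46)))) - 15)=-1 + 21* sqrt(32453) / 14467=-0.74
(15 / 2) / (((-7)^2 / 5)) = 75 / 98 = 0.77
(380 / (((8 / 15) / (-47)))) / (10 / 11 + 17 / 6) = -116325 / 13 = -8948.08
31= 31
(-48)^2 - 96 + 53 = 2261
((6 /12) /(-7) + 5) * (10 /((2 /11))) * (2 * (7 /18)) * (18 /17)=3795 /17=223.24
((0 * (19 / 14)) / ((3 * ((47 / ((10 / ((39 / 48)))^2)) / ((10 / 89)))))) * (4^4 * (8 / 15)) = 0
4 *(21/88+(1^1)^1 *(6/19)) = 927/418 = 2.22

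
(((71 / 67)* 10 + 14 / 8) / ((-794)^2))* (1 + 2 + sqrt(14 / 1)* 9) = 0.00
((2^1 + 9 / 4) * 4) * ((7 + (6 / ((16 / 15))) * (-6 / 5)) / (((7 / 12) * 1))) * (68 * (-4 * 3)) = -41616 / 7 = -5945.14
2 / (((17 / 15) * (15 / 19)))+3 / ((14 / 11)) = 1093 / 238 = 4.59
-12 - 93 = -105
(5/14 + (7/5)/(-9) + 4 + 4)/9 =5167/5670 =0.91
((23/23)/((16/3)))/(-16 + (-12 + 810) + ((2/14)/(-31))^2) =47089/196392528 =0.00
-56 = -56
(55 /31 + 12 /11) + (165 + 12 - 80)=34054 /341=99.87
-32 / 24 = -4 / 3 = -1.33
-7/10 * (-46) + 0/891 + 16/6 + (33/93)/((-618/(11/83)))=277209269/7950570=34.87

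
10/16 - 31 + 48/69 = -5461/184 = -29.68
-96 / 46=-48 / 23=-2.09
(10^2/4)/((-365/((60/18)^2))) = -500/657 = -0.76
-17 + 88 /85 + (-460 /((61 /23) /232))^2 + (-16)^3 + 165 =512112259090268 /316285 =1619148107.21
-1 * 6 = -6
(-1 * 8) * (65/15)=-104/3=-34.67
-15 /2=-7.50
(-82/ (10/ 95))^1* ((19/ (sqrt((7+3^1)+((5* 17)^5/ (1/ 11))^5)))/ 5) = -779* sqrt(276972447450793549874602760860240729749202728271484385)/ 72887486171261460493316516015852823618211244281969575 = -0.00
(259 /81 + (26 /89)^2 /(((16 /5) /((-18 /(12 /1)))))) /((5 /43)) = 696900011 /25664040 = 27.15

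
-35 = -35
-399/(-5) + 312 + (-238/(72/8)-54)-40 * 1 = 12211/45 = 271.36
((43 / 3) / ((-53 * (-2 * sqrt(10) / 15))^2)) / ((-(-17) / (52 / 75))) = 0.00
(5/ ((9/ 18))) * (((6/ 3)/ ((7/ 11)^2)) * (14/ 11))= 440/ 7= 62.86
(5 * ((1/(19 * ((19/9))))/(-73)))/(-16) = 45/421648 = 0.00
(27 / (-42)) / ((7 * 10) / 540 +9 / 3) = -243 / 1183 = -0.21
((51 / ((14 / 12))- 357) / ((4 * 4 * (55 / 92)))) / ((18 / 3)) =-16813 / 3080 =-5.46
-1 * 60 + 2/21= -1258/21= -59.90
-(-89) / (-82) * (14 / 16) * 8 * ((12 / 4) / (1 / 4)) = -3738 / 41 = -91.17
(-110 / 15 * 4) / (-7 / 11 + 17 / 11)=-484 / 15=-32.27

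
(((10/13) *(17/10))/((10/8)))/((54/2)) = 68/1755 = 0.04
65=65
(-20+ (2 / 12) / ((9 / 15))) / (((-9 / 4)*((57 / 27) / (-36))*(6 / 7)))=-9940 / 57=-174.39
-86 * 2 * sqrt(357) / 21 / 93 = -172 * sqrt(357) / 1953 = -1.66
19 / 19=1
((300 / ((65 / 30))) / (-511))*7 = -1800 / 949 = -1.90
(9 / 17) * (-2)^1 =-18 / 17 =-1.06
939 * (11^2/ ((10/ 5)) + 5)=123009/ 2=61504.50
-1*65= -65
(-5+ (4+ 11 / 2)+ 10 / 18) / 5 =91 / 90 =1.01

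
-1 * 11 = -11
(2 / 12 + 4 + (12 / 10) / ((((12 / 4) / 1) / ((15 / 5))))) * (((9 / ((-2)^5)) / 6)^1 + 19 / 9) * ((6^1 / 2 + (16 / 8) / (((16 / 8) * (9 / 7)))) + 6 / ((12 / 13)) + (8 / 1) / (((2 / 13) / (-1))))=-143763179 / 311040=-462.20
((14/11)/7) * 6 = 12/11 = 1.09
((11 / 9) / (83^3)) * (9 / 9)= 11 / 5146083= 0.00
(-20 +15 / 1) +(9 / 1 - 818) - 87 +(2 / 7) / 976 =-3077815 / 3416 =-901.00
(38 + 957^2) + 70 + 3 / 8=7327659 / 8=915957.38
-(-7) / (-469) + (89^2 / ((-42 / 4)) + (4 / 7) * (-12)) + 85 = -951488 / 1407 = -676.25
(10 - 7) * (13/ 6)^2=169/ 12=14.08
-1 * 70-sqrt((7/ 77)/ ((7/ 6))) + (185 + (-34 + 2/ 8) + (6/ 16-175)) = -93.65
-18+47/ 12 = -169/ 12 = -14.08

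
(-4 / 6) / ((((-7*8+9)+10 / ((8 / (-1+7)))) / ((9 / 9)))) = 4 / 237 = 0.02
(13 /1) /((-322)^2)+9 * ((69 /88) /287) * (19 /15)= 14622529 /467614840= 0.03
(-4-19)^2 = 529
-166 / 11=-15.09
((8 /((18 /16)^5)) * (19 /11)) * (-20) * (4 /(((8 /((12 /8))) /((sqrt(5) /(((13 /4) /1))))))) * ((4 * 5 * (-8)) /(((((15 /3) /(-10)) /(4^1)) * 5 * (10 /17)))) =-43352326144 * sqrt(5) /2814669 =-34440.55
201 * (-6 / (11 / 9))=-10854 / 11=-986.73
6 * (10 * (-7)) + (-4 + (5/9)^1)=-3811/9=-423.44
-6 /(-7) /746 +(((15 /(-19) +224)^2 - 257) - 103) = 49462.94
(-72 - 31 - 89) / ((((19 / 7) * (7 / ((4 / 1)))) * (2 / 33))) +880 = 4048 / 19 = 213.05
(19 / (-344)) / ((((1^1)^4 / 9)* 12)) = -57 / 1376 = -0.04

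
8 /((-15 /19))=-152 /15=-10.13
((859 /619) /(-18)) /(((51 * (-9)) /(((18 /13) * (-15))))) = -4295 /1231191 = -0.00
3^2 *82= 738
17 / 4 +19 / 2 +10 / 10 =59 / 4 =14.75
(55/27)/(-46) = -55/1242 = -0.04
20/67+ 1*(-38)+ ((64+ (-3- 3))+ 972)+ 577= 105143/67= 1569.30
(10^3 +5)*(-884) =-888420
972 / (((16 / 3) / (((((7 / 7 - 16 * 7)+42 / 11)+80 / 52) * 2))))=-11013003 / 286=-38507.00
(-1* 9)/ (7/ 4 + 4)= -36/ 23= -1.57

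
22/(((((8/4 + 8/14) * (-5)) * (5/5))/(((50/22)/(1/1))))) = -35/9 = -3.89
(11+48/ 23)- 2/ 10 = 1482/ 115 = 12.89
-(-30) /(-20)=-3 /2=-1.50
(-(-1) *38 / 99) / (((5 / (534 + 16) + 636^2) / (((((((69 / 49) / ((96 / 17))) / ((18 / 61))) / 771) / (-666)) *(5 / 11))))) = -596275 / 839993062433174496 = -0.00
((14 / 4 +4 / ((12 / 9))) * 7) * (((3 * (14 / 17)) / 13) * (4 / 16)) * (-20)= -735 / 17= -43.24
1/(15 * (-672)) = -1/10080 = -0.00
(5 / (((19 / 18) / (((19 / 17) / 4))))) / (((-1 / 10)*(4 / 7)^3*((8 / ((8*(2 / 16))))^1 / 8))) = -77175 / 1088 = -70.93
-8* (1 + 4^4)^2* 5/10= -264196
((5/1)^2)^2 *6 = 3750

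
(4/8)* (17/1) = 8.50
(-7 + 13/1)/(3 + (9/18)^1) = 12/7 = 1.71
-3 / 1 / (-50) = 3 / 50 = 0.06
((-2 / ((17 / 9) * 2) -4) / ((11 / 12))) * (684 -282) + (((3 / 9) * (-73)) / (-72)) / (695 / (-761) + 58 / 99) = -1176547915 / 592008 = -1987.39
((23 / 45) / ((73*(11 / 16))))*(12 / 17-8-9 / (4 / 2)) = -73784 / 614295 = -0.12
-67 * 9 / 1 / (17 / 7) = -4221 / 17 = -248.29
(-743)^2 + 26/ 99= 552049.26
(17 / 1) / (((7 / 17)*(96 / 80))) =1445 / 42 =34.40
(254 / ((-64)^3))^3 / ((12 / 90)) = -30725745 / 4503599627370496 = -0.00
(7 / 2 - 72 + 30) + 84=91 / 2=45.50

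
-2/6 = -1/3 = -0.33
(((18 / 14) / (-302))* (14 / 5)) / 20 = -9 / 15100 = -0.00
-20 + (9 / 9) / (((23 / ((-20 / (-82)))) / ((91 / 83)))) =-1564470 / 78269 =-19.99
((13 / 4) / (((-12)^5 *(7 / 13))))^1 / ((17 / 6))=-169 / 19740672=-0.00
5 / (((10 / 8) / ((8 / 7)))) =32 / 7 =4.57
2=2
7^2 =49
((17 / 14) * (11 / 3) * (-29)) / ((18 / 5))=-27115 / 756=-35.87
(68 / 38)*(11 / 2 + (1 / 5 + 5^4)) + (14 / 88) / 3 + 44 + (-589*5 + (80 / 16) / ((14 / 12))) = -155198569 / 87780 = -1768.04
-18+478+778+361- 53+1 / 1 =1547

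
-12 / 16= -3 / 4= -0.75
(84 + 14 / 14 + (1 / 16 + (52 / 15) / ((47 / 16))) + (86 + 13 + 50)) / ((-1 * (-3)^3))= 2653537 / 304560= 8.71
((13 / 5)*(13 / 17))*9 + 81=98.89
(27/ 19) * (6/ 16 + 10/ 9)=321/ 152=2.11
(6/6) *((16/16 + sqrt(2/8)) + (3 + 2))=6.50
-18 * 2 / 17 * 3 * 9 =-972 / 17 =-57.18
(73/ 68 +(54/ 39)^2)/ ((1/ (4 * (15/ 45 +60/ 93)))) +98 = 2254777/ 20553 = 109.71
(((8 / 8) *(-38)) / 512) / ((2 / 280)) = -10.39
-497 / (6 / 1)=-497 / 6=-82.83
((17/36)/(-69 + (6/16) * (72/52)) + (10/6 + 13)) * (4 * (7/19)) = 13155268/608931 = 21.60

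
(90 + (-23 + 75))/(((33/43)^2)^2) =485469742/1185921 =409.36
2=2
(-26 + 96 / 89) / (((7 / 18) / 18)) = -718632 / 623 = -1153.50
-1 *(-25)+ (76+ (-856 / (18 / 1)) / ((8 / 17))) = -1 / 18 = -0.06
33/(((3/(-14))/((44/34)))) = -3388/17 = -199.29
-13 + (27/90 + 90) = 77.30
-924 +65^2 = 3301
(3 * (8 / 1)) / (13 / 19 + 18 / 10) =9.66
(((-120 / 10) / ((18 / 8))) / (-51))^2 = 256 / 23409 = 0.01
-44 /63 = -0.70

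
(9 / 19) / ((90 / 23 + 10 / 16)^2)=304704 / 13247275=0.02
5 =5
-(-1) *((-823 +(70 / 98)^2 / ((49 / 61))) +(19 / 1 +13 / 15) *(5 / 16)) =-47030203 / 57624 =-816.16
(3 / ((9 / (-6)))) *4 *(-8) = 64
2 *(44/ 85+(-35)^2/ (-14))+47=-10792/ 85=-126.96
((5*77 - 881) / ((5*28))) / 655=-124 / 22925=-0.01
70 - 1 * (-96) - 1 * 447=-281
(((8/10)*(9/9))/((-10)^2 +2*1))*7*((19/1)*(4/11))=0.38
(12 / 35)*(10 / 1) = 24 / 7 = 3.43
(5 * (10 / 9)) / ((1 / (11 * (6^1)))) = 1100 / 3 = 366.67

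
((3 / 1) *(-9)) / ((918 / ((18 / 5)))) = -9 / 85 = -0.11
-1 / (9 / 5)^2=-25 / 81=-0.31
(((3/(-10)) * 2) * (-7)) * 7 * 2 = 58.80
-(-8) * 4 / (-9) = -32 / 9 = -3.56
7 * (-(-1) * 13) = 91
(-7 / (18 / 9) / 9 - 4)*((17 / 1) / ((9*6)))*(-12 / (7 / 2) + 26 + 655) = -707761 / 756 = -936.19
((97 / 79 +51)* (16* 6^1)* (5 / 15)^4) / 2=66016 / 2133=30.95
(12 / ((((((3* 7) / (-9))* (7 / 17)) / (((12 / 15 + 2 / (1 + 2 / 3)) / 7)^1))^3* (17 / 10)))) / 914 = -3745440 / 18441598399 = -0.00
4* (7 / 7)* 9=36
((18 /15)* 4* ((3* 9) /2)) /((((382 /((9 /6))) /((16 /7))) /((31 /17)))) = 120528 /113645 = 1.06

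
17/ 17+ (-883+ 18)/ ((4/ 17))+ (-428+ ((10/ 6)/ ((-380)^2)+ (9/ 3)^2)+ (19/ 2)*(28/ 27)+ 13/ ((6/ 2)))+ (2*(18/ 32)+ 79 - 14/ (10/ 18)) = -3138643013/ 779760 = -4025.14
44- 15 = 29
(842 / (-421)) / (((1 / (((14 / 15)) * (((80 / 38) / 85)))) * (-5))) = 224 / 24225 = 0.01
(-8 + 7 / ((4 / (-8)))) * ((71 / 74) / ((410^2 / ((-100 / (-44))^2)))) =-1775 / 2736668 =-0.00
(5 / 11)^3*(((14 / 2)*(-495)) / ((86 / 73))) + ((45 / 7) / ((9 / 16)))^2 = -74245975 / 509894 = -145.61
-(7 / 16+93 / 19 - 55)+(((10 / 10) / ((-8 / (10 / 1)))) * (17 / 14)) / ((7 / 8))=714011 / 14896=47.93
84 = 84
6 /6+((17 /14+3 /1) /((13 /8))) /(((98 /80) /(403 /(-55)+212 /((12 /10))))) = 52899755 /147147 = 359.50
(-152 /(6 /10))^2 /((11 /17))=9819200 /99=99183.84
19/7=2.71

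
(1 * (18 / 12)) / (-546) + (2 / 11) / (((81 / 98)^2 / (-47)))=-328682635 / 26270244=-12.51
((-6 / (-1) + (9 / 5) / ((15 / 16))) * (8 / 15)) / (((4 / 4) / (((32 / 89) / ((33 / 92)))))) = 47104 / 11125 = 4.23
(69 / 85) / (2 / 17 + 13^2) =3 / 625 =0.00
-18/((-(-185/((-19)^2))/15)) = -19494/37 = -526.86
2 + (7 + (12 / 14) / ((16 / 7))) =9.38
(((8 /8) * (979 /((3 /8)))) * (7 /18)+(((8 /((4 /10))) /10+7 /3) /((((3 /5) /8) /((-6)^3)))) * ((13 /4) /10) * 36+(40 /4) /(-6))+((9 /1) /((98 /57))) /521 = -199895374919 /1378566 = -145002.40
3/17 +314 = 5341/17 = 314.18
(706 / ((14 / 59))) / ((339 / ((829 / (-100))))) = -17265583 / 237300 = -72.76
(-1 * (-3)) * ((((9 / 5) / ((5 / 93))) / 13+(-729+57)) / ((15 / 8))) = -1740504 / 1625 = -1071.08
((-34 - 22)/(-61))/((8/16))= 112/61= 1.84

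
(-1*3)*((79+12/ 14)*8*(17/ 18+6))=-13309.52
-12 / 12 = -1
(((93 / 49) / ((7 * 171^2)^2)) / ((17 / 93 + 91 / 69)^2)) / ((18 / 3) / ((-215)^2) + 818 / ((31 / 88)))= 22582882101025 / 2610218302799903488469744352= 0.00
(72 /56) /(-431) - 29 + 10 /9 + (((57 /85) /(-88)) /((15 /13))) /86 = -2435940813991 /87334909200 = -27.89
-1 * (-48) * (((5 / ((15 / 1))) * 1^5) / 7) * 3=48 / 7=6.86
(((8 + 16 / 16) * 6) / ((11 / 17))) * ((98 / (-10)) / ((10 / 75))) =-67473 / 11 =-6133.91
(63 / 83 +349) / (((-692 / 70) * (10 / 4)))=-203210 / 14359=-14.15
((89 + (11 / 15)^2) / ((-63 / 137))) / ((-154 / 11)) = 197143 / 14175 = 13.91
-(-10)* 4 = 40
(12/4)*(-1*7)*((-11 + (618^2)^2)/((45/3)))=-204212318471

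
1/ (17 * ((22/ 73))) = 0.20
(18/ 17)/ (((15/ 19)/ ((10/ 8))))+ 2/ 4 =37/ 17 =2.18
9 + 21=30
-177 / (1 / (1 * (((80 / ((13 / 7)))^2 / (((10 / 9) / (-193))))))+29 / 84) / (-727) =9641600640 / 13671780977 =0.71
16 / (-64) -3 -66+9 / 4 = -67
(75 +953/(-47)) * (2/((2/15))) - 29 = 37217/47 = 791.85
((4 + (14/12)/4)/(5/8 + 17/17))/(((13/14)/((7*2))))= 20188/507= 39.82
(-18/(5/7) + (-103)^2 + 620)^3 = 175794812654859/125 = 1406358501238.87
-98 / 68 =-49 / 34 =-1.44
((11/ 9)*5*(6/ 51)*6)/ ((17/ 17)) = 220/ 51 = 4.31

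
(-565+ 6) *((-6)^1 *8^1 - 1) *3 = 82173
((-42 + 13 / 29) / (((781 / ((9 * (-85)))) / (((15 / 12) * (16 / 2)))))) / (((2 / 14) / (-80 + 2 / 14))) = -5153001750 / 22649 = -227515.64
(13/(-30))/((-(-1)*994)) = -13/29820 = -0.00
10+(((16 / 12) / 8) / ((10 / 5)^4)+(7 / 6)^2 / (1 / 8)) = 6019 / 288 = 20.90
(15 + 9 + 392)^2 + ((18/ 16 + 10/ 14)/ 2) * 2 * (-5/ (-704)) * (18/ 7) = 23878963739/ 137984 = 173056.03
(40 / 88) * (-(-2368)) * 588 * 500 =3480960000 / 11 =316450909.09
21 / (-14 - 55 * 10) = -7 / 188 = -0.04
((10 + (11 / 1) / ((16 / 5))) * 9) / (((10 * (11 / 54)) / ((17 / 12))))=59211 / 704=84.11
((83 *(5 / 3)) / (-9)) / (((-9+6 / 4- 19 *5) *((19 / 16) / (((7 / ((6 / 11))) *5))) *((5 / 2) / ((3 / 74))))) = 102256 / 778221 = 0.13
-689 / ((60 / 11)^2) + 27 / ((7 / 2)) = -389183 / 25200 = -15.44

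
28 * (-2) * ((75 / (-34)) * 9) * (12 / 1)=226800 / 17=13341.18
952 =952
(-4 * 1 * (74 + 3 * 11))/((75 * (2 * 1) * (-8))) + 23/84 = 331/525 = 0.63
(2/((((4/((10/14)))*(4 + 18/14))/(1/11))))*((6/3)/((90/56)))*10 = 280/3663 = 0.08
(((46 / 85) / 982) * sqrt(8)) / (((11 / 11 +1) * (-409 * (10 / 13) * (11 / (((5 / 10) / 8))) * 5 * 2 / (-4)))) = 299 * sqrt(2) / 75106306000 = 0.00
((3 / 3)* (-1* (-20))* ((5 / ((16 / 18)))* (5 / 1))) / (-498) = -375 / 332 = -1.13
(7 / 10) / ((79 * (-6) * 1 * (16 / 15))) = -7 / 5056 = -0.00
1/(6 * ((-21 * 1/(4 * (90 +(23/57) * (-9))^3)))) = -982003938/48013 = -20452.88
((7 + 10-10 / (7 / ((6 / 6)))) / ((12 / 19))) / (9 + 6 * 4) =2071 / 2772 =0.75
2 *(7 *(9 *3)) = 378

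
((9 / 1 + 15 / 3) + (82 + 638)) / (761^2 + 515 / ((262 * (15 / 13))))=576924 / 455190445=0.00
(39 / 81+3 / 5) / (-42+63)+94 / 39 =2.46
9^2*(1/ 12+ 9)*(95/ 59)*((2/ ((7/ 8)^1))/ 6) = 186390/ 413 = 451.31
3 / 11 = 0.27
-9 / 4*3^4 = -729 / 4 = -182.25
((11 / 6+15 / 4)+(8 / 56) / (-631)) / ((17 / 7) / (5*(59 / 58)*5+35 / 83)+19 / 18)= 36829594785 / 7582768646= 4.86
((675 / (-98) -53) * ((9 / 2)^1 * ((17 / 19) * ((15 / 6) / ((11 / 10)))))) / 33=-7482975 / 450604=-16.61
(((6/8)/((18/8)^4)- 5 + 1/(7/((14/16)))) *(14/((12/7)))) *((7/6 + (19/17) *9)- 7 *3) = 4141806193/10707552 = 386.81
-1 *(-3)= 3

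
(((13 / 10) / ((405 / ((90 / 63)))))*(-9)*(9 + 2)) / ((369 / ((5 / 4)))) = -143 / 92988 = -0.00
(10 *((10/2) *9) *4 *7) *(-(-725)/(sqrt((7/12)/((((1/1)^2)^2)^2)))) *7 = 18270000 *sqrt(21) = 83723657.95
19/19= 1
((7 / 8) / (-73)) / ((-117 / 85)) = 595 / 68328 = 0.01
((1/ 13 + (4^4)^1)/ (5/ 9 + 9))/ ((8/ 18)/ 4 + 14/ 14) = 269649/ 11180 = 24.12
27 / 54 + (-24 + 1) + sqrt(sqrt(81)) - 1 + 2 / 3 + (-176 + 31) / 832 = -49939 / 2496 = -20.01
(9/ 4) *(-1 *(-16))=36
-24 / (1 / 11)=-264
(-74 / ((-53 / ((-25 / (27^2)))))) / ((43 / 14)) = -25900 / 1661391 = -0.02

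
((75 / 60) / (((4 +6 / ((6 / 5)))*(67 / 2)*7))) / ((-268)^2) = 5 / 606338208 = 0.00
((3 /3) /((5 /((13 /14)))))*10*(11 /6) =143 /42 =3.40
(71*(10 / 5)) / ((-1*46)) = -71 / 23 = -3.09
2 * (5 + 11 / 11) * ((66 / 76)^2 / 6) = 1.51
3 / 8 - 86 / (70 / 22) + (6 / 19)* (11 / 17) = -2392069 / 90440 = -26.45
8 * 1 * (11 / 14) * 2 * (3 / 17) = 264 / 119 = 2.22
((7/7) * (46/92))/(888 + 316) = 1/2408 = 0.00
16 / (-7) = -16 / 7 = -2.29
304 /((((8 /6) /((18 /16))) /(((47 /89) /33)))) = 8037 /1958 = 4.10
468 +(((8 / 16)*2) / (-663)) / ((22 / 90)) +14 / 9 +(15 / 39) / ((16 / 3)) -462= 2668013 / 350064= 7.62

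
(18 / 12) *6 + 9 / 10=99 / 10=9.90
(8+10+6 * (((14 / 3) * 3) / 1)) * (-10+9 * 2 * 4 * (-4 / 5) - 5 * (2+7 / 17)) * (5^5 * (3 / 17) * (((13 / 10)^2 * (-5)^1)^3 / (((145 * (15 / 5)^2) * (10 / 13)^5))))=12134718028024527 / 1577600000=7691885.16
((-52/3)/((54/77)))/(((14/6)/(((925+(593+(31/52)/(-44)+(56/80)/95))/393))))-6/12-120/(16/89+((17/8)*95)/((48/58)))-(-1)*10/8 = -759811478355319/18688648037400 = -40.66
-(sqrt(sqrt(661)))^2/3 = -sqrt(661)/3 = -8.57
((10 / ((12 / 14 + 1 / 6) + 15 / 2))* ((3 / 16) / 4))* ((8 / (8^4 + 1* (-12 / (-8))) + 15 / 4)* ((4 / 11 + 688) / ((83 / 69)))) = 118.07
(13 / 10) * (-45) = -117 / 2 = -58.50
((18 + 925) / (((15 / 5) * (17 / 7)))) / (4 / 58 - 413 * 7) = -191429 / 4275687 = -0.04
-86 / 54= -43 / 27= -1.59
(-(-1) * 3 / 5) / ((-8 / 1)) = -3 / 40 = -0.08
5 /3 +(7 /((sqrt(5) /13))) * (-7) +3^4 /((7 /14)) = 491 /3 - 637 * sqrt(5) /5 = -121.21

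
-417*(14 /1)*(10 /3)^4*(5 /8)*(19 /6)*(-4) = 462175000 /81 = 5705864.20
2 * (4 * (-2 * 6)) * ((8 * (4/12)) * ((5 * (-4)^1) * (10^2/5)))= 102400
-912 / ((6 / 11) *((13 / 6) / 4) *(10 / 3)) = -60192 / 65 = -926.03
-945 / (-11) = 85.91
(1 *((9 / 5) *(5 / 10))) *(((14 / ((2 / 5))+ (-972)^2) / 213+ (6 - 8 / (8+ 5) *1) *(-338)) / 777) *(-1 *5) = -15.15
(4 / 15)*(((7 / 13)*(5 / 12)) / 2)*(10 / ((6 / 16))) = 280 / 351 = 0.80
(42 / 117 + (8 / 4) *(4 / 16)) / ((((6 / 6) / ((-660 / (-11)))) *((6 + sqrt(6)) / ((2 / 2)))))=134 / 13 - 67 *sqrt(6) / 39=6.10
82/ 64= 41/ 32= 1.28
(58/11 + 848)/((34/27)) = 126711/187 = 677.60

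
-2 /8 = -1 /4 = -0.25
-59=-59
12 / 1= 12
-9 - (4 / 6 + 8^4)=-12317 / 3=-4105.67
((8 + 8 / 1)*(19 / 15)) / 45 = 304 / 675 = 0.45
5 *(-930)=-4650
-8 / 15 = -0.53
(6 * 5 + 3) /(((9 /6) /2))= 44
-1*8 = -8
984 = 984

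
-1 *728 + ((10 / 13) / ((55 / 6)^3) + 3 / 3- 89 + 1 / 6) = -2117452033 / 2595450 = -815.83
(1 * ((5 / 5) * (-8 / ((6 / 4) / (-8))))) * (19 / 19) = 128 / 3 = 42.67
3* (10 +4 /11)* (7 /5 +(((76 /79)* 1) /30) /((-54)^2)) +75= 125145604 /1055835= 118.53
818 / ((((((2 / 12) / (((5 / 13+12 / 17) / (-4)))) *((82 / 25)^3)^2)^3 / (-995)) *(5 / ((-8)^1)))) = -447622009323051315732300281524658203125 / 151633852234744934357329727731166161272832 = -0.00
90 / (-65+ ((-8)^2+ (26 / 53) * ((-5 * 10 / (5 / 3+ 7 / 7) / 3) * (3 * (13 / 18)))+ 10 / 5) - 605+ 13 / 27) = -103032 / 698513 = -0.15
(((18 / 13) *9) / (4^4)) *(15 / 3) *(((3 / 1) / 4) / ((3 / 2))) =405 / 3328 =0.12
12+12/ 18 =38/ 3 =12.67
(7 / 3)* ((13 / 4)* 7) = 637 / 12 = 53.08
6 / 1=6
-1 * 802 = -802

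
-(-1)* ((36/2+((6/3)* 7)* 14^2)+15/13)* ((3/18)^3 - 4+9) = 38830601/2808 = 13828.56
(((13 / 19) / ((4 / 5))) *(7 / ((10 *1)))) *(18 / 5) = 819 / 380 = 2.16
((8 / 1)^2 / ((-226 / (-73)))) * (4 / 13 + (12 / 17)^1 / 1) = 523264 / 24973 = 20.95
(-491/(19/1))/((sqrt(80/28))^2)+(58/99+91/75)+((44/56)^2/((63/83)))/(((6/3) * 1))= -294155269/43012200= -6.84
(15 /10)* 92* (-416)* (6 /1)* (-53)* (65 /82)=593311680 /41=14471016.59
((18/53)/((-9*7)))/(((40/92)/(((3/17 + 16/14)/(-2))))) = 0.01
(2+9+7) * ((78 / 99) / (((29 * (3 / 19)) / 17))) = 16796 / 319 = 52.65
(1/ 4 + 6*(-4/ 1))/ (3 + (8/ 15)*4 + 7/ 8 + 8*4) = -2850/ 4561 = -0.62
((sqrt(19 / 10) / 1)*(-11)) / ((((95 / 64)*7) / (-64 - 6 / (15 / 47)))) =145728*sqrt(190) / 16625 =120.83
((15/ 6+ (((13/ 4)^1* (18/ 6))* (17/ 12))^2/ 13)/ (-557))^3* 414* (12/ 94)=-0.00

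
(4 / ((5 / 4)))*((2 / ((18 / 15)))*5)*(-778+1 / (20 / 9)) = -62204 / 3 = -20734.67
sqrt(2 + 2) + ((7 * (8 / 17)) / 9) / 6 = 946 / 459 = 2.06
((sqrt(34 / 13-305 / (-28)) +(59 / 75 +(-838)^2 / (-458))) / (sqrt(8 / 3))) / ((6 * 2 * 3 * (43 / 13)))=sqrt(6) * (-4790356298 +17175 * sqrt(447447)) / 1488866400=-7.86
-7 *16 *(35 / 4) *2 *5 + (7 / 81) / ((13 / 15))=-3439765 / 351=-9799.90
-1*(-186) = 186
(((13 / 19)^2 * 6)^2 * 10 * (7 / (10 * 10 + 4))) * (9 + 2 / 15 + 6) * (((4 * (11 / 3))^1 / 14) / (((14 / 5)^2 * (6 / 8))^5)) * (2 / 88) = 4870302734375 / 17890854065515494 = 0.00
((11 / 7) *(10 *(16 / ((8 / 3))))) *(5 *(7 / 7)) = 3300 / 7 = 471.43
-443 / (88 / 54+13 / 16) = -191376 / 1055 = -181.40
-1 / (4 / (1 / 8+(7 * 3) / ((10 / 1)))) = -89 / 160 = -0.56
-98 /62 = -49 /31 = -1.58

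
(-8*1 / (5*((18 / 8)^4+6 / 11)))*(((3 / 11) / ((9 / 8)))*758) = -12419072 / 1105605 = -11.23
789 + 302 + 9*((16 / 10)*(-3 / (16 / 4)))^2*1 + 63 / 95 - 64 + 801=874771 / 475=1841.62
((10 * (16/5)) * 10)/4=80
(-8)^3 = -512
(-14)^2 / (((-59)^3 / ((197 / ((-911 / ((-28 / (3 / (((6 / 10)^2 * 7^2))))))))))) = -158926992 / 4677506725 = -0.03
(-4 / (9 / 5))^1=-20 / 9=-2.22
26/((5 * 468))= 1/90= 0.01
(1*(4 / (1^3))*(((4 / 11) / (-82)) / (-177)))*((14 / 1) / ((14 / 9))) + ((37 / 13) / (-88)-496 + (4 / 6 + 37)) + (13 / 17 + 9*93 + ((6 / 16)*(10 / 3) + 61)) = 62331881545 / 141134136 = 441.65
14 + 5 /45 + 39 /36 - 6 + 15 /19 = 6829 /684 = 9.98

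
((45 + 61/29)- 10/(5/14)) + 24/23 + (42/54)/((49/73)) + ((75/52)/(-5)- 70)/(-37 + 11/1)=1364012075/56812392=24.01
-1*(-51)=51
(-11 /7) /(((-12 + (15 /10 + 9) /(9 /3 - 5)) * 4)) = 0.02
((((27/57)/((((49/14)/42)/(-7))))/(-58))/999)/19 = 14/387353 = 0.00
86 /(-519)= -86 /519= -0.17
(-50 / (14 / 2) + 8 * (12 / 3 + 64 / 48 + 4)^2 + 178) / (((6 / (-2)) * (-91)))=54668 / 17199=3.18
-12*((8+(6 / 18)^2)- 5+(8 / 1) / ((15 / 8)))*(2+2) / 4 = -1328 / 15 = -88.53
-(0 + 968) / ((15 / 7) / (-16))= 108416 / 15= 7227.73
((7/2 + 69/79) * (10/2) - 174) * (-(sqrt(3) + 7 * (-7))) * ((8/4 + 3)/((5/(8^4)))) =-2412161024/79 + 49227776 * sqrt(3)/79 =-29454379.93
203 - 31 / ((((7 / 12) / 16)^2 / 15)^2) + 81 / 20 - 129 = -189574148444039 / 48020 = -3947816502.37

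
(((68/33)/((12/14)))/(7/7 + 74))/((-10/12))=-476/12375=-0.04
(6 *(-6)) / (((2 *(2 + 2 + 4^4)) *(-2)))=9 / 260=0.03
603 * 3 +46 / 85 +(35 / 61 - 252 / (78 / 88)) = 1525.81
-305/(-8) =305/8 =38.12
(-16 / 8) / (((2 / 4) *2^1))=-2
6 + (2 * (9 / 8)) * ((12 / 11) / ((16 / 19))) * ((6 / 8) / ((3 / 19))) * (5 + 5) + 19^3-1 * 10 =2461695 / 352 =6993.45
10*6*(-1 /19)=-60 /19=-3.16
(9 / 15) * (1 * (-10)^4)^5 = 60000000000000000000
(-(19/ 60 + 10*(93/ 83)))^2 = 3292120129/ 24800400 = 132.74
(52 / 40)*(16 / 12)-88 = -1294 / 15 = -86.27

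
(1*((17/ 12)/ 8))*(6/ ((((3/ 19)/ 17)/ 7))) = 38437/ 48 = 800.77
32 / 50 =16 / 25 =0.64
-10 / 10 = -1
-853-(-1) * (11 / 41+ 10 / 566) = -852.71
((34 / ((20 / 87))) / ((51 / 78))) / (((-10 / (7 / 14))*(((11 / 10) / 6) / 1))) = -3393 / 55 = -61.69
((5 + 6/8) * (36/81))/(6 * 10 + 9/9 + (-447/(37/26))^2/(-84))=-220409/96042096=-0.00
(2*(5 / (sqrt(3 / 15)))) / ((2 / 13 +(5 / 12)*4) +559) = 195*sqrt(5) / 10936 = 0.04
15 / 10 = 3 / 2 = 1.50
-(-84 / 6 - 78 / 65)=76 / 5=15.20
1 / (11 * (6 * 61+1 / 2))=2 / 8063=0.00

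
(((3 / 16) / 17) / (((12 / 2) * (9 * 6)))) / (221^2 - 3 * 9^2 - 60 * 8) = 1 / 1413514368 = 0.00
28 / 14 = 2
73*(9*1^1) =657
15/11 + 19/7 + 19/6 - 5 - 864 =-398131/462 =-861.76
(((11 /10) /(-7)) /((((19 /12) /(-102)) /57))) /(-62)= -10098 /1085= -9.31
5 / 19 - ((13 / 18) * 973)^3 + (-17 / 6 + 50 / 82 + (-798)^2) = -1573650706678295 / 4543128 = -346380446.84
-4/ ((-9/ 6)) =8/ 3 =2.67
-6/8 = -3/4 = -0.75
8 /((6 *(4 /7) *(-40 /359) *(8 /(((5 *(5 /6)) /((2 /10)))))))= -62825 /1152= -54.54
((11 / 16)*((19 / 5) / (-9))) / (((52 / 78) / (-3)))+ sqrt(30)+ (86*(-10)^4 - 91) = sqrt(30)+ 137585649 / 160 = 859915.78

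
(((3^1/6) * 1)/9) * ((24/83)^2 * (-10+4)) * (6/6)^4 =-0.03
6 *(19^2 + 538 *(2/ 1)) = 8622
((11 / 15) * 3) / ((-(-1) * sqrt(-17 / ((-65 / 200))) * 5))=11 * sqrt(2210) / 8500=0.06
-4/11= -0.36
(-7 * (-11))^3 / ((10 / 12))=2739198 / 5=547839.60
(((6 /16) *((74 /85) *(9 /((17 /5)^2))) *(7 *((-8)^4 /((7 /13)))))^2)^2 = 19548579554896935541234728960000 /582622237229761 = 33552752205006932.55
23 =23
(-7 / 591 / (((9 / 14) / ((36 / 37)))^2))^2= 481890304 / 654608828241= 0.00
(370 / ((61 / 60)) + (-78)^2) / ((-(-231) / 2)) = 262216 / 4697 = 55.83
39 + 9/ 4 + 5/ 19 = 3155/ 76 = 41.51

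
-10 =-10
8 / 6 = 4 / 3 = 1.33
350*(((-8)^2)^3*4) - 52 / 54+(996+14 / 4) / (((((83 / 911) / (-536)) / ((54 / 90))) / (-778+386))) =19608875321914 / 11205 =1750011184.46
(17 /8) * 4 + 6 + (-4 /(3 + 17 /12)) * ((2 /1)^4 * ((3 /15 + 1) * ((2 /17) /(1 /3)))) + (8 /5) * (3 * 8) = 46.76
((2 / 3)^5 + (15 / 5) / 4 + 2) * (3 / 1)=8.65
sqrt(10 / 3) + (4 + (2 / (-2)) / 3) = sqrt(30) / 3 + 11 / 3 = 5.49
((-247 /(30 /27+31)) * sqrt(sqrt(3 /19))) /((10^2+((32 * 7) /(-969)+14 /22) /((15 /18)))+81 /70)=-114114 * 19^(3 /4) * 3^(1 /4) /28650355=-0.05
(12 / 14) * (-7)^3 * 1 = -294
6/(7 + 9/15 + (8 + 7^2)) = 30/323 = 0.09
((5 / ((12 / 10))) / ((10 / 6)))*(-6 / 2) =-15 / 2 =-7.50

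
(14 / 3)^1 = 14 / 3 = 4.67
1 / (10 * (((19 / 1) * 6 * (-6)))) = -1 / 6840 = -0.00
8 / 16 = 1 / 2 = 0.50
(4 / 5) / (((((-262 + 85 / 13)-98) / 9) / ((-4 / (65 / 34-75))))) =-63648 / 57092875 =-0.00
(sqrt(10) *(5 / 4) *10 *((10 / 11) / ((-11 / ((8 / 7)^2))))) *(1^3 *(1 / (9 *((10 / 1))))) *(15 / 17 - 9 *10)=404000 *sqrt(10) / 302379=4.23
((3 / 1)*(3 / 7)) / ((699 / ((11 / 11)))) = 3 / 1631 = 0.00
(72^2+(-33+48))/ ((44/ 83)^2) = 35815911/ 1936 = 18499.95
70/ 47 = 1.49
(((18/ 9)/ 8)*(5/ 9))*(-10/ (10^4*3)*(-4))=1/ 5400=0.00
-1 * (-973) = 973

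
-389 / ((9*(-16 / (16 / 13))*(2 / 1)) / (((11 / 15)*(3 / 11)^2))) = 389 / 4290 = 0.09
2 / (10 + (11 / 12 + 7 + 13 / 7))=168 / 1661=0.10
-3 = -3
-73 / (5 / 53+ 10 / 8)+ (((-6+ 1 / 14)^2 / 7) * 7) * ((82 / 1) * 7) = 80281301 / 3990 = 20120.63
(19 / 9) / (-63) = -19 / 567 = -0.03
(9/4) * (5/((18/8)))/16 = 5/16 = 0.31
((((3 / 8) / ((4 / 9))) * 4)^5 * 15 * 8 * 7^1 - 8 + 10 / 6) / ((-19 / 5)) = -22599139405 / 233472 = -96795.93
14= 14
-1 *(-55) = 55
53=53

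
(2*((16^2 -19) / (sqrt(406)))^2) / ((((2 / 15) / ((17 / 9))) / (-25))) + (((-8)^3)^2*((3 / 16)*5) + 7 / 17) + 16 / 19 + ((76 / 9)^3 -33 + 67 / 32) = 226894584069659 / 1529593632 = 148336.51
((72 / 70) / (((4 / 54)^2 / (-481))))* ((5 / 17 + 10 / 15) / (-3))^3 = 72757503 / 24565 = 2961.84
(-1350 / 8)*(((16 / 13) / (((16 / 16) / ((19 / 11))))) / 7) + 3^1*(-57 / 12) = -262257 / 4004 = -65.50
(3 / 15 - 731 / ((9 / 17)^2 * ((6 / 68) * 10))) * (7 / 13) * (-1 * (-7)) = -35193368 / 3159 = -11140.67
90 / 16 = 45 / 8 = 5.62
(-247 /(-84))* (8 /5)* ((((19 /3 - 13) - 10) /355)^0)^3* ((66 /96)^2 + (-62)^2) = 48618739 /2688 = 18087.33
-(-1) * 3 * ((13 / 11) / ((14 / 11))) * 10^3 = 19500 / 7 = 2785.71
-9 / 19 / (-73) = 9 / 1387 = 0.01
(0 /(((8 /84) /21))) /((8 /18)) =0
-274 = -274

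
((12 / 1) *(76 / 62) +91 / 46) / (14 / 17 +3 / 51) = 404549 / 21390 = 18.91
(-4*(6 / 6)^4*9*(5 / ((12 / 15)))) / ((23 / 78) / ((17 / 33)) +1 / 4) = -198900 / 727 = -273.59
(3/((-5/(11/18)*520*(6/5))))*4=-11/4680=-0.00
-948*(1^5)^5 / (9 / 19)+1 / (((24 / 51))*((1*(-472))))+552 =-1449.34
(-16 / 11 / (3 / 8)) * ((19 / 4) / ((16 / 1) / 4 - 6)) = 304 / 33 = 9.21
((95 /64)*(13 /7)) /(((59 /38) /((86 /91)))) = 1.68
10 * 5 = 50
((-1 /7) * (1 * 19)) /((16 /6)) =-57 /56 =-1.02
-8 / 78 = -4 / 39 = -0.10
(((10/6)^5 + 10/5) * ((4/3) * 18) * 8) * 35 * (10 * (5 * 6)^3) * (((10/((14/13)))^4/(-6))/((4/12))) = -103133771000000000/1029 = -100227182701652.09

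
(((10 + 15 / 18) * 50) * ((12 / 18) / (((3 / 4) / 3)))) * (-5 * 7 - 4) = -169000 / 3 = -56333.33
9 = 9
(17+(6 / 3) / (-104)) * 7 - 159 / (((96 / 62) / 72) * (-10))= 55784 / 65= 858.22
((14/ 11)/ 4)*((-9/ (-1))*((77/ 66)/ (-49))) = -3/ 44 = -0.07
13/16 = 0.81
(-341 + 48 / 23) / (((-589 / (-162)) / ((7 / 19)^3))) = -433136970 / 92918873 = -4.66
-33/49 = -0.67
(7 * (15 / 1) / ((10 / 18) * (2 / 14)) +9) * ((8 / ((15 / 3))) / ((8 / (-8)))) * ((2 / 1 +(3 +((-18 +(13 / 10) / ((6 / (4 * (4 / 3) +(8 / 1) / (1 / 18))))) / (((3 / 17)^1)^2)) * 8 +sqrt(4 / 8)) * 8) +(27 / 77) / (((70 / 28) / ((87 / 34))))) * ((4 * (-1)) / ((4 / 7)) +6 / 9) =269952 * sqrt(2) / 5 +352162520315168 / 883575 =398641863.75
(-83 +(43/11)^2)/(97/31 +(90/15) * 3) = -254014/79255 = -3.21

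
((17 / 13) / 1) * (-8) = -136 / 13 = -10.46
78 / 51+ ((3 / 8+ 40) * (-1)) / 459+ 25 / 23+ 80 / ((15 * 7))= 1945205 / 591192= 3.29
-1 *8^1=-8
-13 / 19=-0.68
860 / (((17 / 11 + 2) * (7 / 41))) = 387860 / 273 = 1420.73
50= 50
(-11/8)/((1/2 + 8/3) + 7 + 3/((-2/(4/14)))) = -231/1636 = -0.14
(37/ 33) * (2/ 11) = 74/ 363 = 0.20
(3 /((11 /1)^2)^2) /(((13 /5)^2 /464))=34800 /2474329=0.01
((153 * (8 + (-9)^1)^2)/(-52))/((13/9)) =-1377/676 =-2.04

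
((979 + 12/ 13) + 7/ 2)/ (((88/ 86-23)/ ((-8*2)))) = 325768/ 455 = 715.97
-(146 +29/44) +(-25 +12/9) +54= -15355/132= -116.33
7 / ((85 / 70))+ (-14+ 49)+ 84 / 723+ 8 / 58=41.02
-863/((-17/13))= 11219/17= 659.94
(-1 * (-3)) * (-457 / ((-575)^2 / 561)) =-769131 / 330625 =-2.33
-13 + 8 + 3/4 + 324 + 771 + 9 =4399/4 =1099.75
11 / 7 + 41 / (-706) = 7479 / 4942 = 1.51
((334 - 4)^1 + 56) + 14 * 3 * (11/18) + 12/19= 23501/57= 412.30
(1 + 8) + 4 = 13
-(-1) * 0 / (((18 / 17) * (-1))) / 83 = 0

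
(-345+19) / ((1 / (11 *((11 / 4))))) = -19723 / 2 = -9861.50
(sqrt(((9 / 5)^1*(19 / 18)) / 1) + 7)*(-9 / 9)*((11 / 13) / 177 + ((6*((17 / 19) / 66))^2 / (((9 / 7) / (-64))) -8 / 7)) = 3097284401*sqrt(190) / 21107096010 + 3097284401 / 301529943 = 12.29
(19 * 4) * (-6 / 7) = -456 / 7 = -65.14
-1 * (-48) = 48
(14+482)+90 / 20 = 1001 / 2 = 500.50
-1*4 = -4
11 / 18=0.61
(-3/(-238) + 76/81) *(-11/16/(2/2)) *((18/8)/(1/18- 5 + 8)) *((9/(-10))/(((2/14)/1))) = 164979/54400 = 3.03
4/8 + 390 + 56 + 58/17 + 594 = 35493/34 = 1043.91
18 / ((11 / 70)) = 1260 / 11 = 114.55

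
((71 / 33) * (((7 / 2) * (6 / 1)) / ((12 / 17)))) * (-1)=-8449 / 132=-64.01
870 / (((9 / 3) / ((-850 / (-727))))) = 246500 / 727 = 339.06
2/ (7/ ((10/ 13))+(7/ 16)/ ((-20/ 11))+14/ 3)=384/ 2597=0.15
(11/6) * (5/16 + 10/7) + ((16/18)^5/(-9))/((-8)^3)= 379994651/119042784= 3.19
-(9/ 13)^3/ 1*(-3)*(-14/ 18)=-1701/ 2197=-0.77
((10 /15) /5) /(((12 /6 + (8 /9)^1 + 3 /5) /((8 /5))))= 48 /785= 0.06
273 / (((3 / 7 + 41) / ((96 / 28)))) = 3276 / 145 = 22.59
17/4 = 4.25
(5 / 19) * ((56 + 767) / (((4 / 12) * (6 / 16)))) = 1732.63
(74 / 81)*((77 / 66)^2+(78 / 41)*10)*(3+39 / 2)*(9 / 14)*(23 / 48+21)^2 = 124279.63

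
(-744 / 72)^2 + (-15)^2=2986 / 9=331.78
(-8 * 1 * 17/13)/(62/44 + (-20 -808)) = 2992/236405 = 0.01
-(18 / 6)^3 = -27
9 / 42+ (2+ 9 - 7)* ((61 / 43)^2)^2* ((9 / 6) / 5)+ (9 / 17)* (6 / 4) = 11937211074 / 2034186595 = 5.87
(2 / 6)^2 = 1 / 9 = 0.11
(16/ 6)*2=16/ 3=5.33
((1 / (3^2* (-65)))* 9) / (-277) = 0.00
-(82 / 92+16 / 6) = -491 / 138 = -3.56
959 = 959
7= 7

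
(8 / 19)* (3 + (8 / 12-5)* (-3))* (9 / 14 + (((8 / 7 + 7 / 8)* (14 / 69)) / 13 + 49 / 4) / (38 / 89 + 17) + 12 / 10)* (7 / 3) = 1443512192 / 36045945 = 40.05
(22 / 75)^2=484 / 5625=0.09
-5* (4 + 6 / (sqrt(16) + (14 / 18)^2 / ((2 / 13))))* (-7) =42784 / 257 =166.47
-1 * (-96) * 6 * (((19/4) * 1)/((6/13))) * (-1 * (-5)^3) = 741000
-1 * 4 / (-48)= 1 / 12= 0.08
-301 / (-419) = 301 / 419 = 0.72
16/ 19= 0.84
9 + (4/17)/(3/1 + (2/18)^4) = 9.08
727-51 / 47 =34118 / 47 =725.91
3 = 3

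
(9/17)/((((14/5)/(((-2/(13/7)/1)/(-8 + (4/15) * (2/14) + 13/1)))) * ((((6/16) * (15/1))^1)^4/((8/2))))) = -114688/710222175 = -0.00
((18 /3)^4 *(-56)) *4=-290304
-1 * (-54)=54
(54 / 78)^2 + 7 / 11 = 2074 / 1859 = 1.12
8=8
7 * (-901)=-6307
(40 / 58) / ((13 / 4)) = 80 / 377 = 0.21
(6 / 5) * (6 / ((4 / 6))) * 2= 108 / 5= 21.60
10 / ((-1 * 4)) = -5 / 2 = -2.50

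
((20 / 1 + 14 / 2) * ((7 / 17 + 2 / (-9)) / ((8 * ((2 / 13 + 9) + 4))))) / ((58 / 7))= 91 / 15504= 0.01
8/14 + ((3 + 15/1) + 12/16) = 541/28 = 19.32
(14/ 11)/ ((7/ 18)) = 36/ 11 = 3.27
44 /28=11 /7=1.57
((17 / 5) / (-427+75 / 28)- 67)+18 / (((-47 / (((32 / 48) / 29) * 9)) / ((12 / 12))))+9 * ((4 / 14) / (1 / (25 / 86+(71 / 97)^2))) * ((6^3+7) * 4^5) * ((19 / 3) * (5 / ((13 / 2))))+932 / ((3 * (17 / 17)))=21146036241523381196677 / 8943209968002765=2364479.46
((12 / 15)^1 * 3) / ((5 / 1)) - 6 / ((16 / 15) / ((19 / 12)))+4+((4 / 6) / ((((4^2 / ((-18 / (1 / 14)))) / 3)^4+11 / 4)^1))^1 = -1879158890479 / 449148456800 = -4.18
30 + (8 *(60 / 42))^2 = 7870 / 49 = 160.61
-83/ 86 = -0.97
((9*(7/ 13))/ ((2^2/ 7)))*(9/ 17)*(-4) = -3969/ 221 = -17.96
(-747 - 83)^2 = 688900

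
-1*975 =-975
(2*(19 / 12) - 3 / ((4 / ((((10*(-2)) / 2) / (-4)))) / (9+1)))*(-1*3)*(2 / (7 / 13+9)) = 2431 / 248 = 9.80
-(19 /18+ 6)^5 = -33038369407 /1889568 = -17484.62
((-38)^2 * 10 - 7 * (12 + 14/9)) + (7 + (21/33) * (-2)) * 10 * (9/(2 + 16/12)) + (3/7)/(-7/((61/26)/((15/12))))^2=2080258903673/143468325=14499.78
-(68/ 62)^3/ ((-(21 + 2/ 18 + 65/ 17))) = 6013512/ 113652665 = 0.05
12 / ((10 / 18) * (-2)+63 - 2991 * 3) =-27 / 20050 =-0.00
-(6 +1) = -7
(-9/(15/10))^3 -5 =-221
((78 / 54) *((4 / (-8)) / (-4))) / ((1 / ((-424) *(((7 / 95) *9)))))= -4823 / 95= -50.77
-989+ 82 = -907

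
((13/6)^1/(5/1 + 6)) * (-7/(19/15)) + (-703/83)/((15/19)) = -11.82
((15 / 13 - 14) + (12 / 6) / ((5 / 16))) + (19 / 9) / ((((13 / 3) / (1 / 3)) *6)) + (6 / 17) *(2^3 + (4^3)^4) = 353327954413 / 59670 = 5921366.76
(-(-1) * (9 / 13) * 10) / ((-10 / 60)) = -540 / 13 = -41.54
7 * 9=63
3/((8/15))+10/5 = 61/8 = 7.62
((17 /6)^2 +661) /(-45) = -4817 /324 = -14.87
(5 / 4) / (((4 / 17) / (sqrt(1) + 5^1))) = 255 / 8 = 31.88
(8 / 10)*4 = 16 / 5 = 3.20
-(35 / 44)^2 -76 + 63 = -26393 / 1936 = -13.63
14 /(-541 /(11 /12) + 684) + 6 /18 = 83 /172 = 0.48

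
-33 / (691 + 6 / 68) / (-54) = 187 / 211473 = 0.00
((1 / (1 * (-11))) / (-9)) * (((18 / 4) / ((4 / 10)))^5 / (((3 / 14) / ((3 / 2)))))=143521875 / 11264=12741.64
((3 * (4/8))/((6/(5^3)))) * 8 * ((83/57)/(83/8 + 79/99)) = 32.58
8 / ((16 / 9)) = 9 / 2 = 4.50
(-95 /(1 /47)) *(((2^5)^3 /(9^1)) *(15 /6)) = -365772800 /9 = -40641422.22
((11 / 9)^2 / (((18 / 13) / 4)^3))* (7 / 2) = 7443436 / 59049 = 126.06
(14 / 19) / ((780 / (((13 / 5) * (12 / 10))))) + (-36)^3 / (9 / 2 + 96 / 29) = -2142286943 / 358625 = -5973.61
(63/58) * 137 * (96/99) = 46032/319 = 144.30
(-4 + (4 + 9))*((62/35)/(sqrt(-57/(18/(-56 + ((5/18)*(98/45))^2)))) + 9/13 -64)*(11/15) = -27159/65 + 165726*sqrt(41611710)/1213674875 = -416.95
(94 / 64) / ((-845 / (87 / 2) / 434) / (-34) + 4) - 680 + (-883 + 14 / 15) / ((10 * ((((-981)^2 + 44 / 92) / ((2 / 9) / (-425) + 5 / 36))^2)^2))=-3443947048999088700203933291211656696738736754212786587099 / 5067363396080620258712198974090002293462666160000000000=-679.63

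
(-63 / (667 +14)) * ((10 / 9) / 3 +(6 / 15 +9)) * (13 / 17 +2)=-433951 / 173655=-2.50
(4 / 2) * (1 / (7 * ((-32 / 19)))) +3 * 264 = 88685 / 112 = 791.83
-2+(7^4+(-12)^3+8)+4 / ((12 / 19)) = 2056 / 3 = 685.33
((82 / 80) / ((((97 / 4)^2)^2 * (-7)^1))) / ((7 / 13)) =-17056 / 21689673845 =-0.00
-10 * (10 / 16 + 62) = -2505 / 4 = -626.25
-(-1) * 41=41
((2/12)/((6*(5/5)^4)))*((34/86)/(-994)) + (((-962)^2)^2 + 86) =1317824656504658047/1538712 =856446597222.00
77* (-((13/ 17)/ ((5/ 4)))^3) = -10826816/ 614125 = -17.63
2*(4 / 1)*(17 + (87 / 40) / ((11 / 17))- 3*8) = -1601 / 55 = -29.11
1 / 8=0.12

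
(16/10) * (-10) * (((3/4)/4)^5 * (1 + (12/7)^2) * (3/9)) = -15633/3211264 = -0.00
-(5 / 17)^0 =-1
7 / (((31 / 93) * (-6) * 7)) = -1 / 2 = -0.50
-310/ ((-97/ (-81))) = -25110/ 97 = -258.87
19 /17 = 1.12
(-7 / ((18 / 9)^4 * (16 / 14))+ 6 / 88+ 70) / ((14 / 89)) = 8732413 / 19712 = 443.00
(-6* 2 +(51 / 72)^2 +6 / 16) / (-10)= 6407 / 5760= 1.11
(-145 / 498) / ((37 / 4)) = -290 / 9213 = -0.03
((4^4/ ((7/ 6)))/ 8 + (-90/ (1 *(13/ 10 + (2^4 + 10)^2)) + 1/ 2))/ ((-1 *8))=-2635643/ 758576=-3.47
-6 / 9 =-2 / 3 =-0.67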